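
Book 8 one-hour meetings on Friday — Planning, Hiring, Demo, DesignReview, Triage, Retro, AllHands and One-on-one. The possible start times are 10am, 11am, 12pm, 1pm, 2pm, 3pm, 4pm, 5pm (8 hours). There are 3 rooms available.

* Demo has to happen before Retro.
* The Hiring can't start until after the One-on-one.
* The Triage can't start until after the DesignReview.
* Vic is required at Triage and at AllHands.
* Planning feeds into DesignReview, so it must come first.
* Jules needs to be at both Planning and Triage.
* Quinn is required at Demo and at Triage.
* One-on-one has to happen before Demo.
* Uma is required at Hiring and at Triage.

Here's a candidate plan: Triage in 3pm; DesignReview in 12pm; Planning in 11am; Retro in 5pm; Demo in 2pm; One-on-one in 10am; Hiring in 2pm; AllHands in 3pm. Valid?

Invalid. Vic is required at Triage and at AllHands.

The Triage can't start until after the DesignReview — holds.
Jules needs to be at both Planning and Triage — holds.
Uma is required at Hiring and at Triage — holds.
The Hiring can't start until after the One-on-one — holds.
Planning feeds into DesignReview, so it must come first — holds.
One-on-one has to happen before Demo — holds.
Quinn is required at Demo and at Triage — holds.
There are 3 rooms available — holds.
Demo has to happen before Retro — holds.
Vic is required at Triage and at AllHands — violated.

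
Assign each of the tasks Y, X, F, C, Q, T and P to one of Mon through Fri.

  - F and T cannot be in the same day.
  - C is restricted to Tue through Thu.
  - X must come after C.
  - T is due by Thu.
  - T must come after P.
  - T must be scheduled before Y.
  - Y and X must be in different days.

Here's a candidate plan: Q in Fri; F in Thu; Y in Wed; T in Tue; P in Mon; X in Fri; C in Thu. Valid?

F and T cannot be in the same day — holds.
X must come after C — holds.
T is due by Thu — holds.
T must be scheduled before Y — holds.
Y and X must be in different days — holds.
T must come after P — holds.
C is restricted to Tue through Thu — holds.

Valid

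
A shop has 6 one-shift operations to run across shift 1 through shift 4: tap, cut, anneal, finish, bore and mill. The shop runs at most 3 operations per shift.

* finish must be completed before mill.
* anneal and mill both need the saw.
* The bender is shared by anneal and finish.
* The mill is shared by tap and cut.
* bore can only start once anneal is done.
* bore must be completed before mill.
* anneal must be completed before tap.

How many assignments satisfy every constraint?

57

Splitting on tap: it can be shift 2 (15), shift 3 (21), shift 4 (21). Listing each branch's schedules as (cut, anneal, finish, bore, mill) by shift number:
tap=shift 2: (1,1,2,2,3) (1,1,2,2,4) (1,1,2,3,4) (1,1,3,2,4) (1,1,3,3,4) (3,1,2,2,3) (3,1,2,2,4) (3,1,2,3,4) (3,1,3,2,4) (3,1,3,3,4) (4,1,2,2,3) (4,1,2,2,4) (4,1,2,3,4) (4,1,3,2,4) (4,1,3,3,4) — 15.
tap=shift 3: (1,1,2,2,3) (1,1,2,2,4) (1,1,2,3,4) (1,1,3,2,4) (1,1,3,3,4) (1,2,1,3,4) (1,2,3,3,4) (2,1,2,2,3) (2,1,2,2,4) (2,1,2,3,4) (2,1,3,2,4) (2,1,3,3,4) (2,2,1,3,4) (2,2,3,3,4) (4,1,2,2,3) (4,1,2,2,4) (4,1,2,3,4) (4,1,3,2,4) (4,1,3,3,4) (4,2,1,3,4) (4,2,3,3,4) — 21.
tap=shift 4: (1,1,2,2,3) (1,1,2,2,4) (1,1,2,3,4) (1,1,3,2,4) (1,1,3,3,4) (1,2,1,3,4) (1,2,3,3,4) (2,1,2,2,3) (2,1,2,2,4) (2,1,2,3,4) (2,1,3,2,4) (2,1,3,3,4) (2,2,1,3,4) (2,2,3,3,4) (3,1,2,2,3) (3,1,2,2,4) (3,1,2,3,4) (3,1,3,2,4) (3,1,3,3,4) (3,2,1,3,4) (3,2,3,3,4) — 21.
Summing: 15 + 21 + 21 = 57.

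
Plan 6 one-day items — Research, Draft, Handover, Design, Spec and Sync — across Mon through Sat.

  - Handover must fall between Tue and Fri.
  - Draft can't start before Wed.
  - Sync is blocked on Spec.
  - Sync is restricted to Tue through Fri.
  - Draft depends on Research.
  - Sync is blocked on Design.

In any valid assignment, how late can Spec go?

Downstream work caps Spec at Thu.
Spec at Thu is achievable: Sync -> Fri; Spec -> Thu; Draft -> Wed; Handover -> Tue; Research -> Mon; Design -> Mon.

Thu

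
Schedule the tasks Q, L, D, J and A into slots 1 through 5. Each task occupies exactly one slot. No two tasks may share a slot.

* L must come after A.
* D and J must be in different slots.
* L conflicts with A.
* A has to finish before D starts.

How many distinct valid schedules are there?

Splitting on Q: it can be 1 (8), 2 (8), 3 (8), 4 (8), 5 (8). Listing each branch's schedules as (L, D, J, A):
Q=1: (3,4,5,2) (3,5,4,2) (4,3,5,2) (4,5,2,3) (4,5,3,2) (5,3,4,2) (5,4,2,3) (5,4,3,2) — 8.
Q=2: (3,4,5,1) (3,5,4,1) (4,3,5,1) (4,5,1,3) (4,5,3,1) (5,3,4,1) (5,4,1,3) (5,4,3,1) — 8.
Q=3: (2,4,5,1) (2,5,4,1) (4,2,5,1) (4,5,1,2) (4,5,2,1) (5,2,4,1) (5,4,1,2) (5,4,2,1) — 8.
Q=4: (2,3,5,1) (2,5,3,1) (3,2,5,1) (3,5,1,2) (3,5,2,1) (5,2,3,1) (5,3,1,2) (5,3,2,1) — 8.
Q=5: (2,3,4,1) (2,4,3,1) (3,2,4,1) (3,4,1,2) (3,4,2,1) (4,2,3,1) (4,3,1,2) (4,3,2,1) — 8.
Summing: 8 + 8 + 8 + 8 + 8 = 40.

40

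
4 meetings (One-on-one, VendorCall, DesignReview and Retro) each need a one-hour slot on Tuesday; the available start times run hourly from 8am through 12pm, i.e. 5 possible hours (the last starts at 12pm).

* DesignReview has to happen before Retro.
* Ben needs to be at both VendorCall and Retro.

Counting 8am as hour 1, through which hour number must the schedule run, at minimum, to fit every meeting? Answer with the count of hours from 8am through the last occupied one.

The precedence chain requires at least 2 distinct hours.
2 works (last occupied hour: 9am): for example One-on-one=8am; Retro=9am; DesignReview=8am; VendorCall=8am.

2 hours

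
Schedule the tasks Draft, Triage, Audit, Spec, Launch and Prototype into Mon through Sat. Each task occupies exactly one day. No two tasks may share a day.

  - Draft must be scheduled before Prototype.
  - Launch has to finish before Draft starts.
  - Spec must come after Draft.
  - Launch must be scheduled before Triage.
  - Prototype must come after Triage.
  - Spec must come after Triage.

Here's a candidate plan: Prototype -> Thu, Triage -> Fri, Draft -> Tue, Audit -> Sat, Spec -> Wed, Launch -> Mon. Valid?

No. Spec must come after Triage is not satisfied.

Spec must come after Triage — violated.
Spec must come after Draft — holds.
No two tasks may share a day — holds.
Prototype must come after Triage — violated.
Draft must be scheduled before Prototype — holds.
Launch must be scheduled before Triage — holds.
Launch has to finish before Draft starts — holds.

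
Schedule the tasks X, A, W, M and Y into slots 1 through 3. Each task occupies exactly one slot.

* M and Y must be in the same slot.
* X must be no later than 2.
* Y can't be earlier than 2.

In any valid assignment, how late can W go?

W at 3 is achievable: W=3, Y=2, M=2, X=1, A=1.

3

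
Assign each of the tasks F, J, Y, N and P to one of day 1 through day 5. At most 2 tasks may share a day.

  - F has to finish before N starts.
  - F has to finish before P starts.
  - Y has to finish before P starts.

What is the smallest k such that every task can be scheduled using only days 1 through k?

3 days

The precedence chain requires at least 2 distinct days.
With at most 2 per day and 5 tasks, at least 3 days are needed.
3 works (last occupied day: day 3): for example Y -> day 1, J -> day 3, N -> day 2, P -> day 2, F -> day 1.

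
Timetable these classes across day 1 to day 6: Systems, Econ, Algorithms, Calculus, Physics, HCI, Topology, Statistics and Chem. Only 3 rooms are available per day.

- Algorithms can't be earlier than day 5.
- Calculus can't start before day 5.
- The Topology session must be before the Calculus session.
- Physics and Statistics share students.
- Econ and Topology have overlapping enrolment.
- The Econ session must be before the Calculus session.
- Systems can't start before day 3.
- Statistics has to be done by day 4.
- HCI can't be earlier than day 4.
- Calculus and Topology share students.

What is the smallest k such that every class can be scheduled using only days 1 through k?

The precedence chain requires at least 2 distinct days.
With at most 3 per day and 9 classes, at least 3 days are needed.
Algorithms can't be placed before day 5, so the schedule must run through at least day 5.
5 works (last occupied day: day 5): for example Systems -> day 3; HCI -> day 4; Physics -> day 2; Chem -> day 1; Algorithms -> day 5; Topology -> day 2; Statistics -> day 1; Econ -> day 1; Calculus -> day 5.

5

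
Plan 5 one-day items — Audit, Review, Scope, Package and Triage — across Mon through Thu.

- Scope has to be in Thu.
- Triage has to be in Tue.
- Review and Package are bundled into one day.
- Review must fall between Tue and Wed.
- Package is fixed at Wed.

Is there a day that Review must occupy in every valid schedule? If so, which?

Review is available from Tue; Review must be in the same day as Package, which can't be before Wed, so Review is at least Wed; Review's own window allows nothing later than Wed.
So Review is pinned to Wed.

Wed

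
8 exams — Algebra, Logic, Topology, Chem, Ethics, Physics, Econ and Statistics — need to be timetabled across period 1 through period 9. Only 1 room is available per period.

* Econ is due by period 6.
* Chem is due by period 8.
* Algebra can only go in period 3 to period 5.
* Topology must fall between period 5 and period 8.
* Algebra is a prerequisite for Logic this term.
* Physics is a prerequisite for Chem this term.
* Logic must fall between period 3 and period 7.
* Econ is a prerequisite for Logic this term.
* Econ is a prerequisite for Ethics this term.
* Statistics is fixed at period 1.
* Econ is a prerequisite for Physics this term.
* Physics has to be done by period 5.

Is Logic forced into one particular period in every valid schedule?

Logic can be period 4 (e.g. Statistics=period 1; Topology=period 6; Physics=period 5; Logic=period 4; Algebra=period 3; Ethics=period 8; Econ=period 2; Chem=period 7) or period 5 (e.g. Algebra -> period 3, Statistics -> period 1, Logic -> period 5, Physics -> period 4, Ethics -> period 8, Econ -> period 2, Topology -> period 6, Chem -> period 7).

No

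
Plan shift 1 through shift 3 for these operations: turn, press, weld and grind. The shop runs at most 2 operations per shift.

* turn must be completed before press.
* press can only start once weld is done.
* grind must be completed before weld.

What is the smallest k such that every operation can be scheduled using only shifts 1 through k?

The precedence chain requires at least 3 distinct shifts.
With at most 2 per shift and 4 operations, at least 2 shifts are needed.
3 works (last occupied shift: shift 3): for example turn -> shift 1, weld -> shift 2, grind -> shift 1, press -> shift 3.

3 shifts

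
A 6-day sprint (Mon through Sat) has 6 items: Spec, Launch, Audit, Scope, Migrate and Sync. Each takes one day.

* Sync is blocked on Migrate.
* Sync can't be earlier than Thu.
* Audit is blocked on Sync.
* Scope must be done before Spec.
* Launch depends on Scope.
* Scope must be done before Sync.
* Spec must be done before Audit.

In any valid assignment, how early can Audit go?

Precedence pushes Audit to at least Fri.
Audit at Fri is achievable: Sync in Thu; Audit in Fri; Launch in Tue; Scope in Mon; Spec in Tue; Migrate in Mon.

Fri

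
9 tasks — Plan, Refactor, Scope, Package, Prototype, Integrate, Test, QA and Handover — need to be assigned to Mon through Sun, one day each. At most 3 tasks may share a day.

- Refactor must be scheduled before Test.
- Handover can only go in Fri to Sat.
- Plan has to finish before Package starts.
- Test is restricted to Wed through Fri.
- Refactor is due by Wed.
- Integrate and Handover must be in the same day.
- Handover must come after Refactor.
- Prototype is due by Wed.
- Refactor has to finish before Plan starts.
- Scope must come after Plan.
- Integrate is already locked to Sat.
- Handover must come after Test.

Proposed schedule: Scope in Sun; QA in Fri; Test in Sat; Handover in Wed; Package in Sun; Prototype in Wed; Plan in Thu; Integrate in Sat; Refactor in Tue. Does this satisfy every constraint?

No. Handover must come after Test is not satisfied.

Plan has to finish before Package starts — holds.
Refactor must be scheduled before Test — holds.
Handover must come after Test — violated.
Integrate and Handover must be in the same day — violated.
Prototype is due by Wed — holds.
Handover must come after Refactor — holds.
Scope must come after Plan — holds.
Integrate is already locked to Sat — holds.
Handover can only go in Fri to Sat — violated.
At most 3 tasks may share a day — holds.
Test is restricted to Wed through Fri — violated.
Refactor has to finish before Plan starts — holds.
Refactor is due by Wed — holds.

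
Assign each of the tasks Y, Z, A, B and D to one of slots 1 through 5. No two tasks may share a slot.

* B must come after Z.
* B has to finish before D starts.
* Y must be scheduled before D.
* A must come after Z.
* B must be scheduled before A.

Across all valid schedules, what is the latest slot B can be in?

Precedence pushes B to at least 2; downstream work caps B at 4.
B at 3 is achievable: Y=2; B=3; Z=1; D=5; A=4.
Nothing later works — the capacity limit rule out every slot after 3.

3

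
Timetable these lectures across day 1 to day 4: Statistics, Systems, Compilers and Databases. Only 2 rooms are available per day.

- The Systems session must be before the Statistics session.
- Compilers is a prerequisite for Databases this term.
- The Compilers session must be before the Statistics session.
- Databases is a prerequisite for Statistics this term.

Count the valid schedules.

Splitting on Statistics: it can be day 3 (2), day 4 (9). Listing each branch's schedules as (Systems, Compilers, Databases) by day number:
Statistics=day 3: (1,1,2) (2,1,2) — 2.
Statistics=day 4: (1,1,2) (1,1,3) (1,2,3) (2,1,2) (2,1,3) (2,2,3) (3,1,2) (3,1,3) (3,2,3) — 9.
Summing: 2 + 9 = 11.

11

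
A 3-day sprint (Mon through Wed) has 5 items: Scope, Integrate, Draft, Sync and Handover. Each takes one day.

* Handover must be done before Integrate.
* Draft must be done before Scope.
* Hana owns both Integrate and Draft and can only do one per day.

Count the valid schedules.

24

Splitting on Scope: it can be Tue (9), Wed (15). Listing each branch's schedules as (Integrate, Draft, Sync, Handover):
Scope=Tue: (Tue,Mon,Mon,Mon) (Tue,Mon,Tue,Mon) (Tue,Mon,Wed,Mon) (Wed,Mon,Mon,Mon) (Wed,Mon,Mon,Tue) (Wed,Mon,Tue,Mon) (Wed,Mon,Tue,Tue) (Wed,Mon,Wed,Mon) (Wed,Mon,Wed,Tue) — 9.
Scope=Wed: (Tue,Mon,Mon,Mon) (Tue,Mon,Tue,Mon) (Tue,Mon,Wed,Mon) (Wed,Mon,Mon,Mon) (Wed,Mon,Mon,Tue) (Wed,Mon,Tue,Mon) (Wed,Mon,Tue,Tue) (Wed,Mon,Wed,Mon) (Wed,Mon,Wed,Tue) (Wed,Tue,Mon,Mon) (Wed,Tue,Mon,Tue) (Wed,Tue,Tue,Mon) (Wed,Tue,Tue,Tue) (Wed,Tue,Wed,Mon) (Wed,Tue,Wed,Tue) — 15.
Summing: 9 + 15 = 24.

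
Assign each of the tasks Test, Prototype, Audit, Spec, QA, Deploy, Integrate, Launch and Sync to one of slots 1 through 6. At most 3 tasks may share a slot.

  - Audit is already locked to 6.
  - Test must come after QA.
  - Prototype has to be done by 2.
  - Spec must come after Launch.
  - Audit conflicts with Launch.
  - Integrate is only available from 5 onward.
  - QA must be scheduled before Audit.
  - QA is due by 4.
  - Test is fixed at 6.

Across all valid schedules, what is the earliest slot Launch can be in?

1

Downstream work caps Launch at 5.
Launch at 1 is achievable: Launch in 1; Integrate in 5; Deploy in 2; Test in 6; Audit in 6; Prototype in 1; Spec in 2; Sync in 2; QA in 1.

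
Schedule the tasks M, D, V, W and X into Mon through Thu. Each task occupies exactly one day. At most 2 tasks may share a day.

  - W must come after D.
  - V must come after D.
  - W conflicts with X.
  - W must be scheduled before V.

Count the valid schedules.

Splitting on M: it can be Mon (9), Tue (11), Wed (11), Thu (9). Listing each branch's schedules as (D, V, W, X):
M=Mon: (Mon,Wed,Tue,Wed) (Mon,Wed,Tue,Thu) (Mon,Thu,Tue,Wed) (Mon,Thu,Tue,Thu) (Mon,Thu,Wed,Tue) (Mon,Thu,Wed,Thu) (Tue,Thu,Wed,Mon) (Tue,Thu,Wed,Tue) (Tue,Thu,Wed,Thu) — 9.
M=Tue: (Mon,Wed,Tue,Mon) (Mon,Wed,Tue,Wed) (Mon,Wed,Tue,Thu) (Mon,Thu,Tue,Mon) (Mon,Thu,Tue,Wed) (Mon,Thu,Tue,Thu) (Mon,Thu,Wed,Mon) (Mon,Thu,Wed,Tue) (Mon,Thu,Wed,Thu) (Tue,Thu,Wed,Mon) (Tue,Thu,Wed,Thu) — 11.
M=Wed: (Mon,Wed,Tue,Mon) (Mon,Wed,Tue,Thu) (Mon,Thu,Tue,Mon) (Mon,Thu,Tue,Wed) (Mon,Thu,Tue,Thu) (Mon,Thu,Wed,Mon) (Mon,Thu,Wed,Tue) (Mon,Thu,Wed,Thu) (Tue,Thu,Wed,Mon) (Tue,Thu,Wed,Tue) (Tue,Thu,Wed,Thu) — 11.
M=Thu: (Mon,Wed,Tue,Mon) (Mon,Wed,Tue,Wed) (Mon,Wed,Tue,Thu) (Mon,Thu,Tue,Mon) (Mon,Thu,Tue,Wed) (Mon,Thu,Wed,Mon) (Mon,Thu,Wed,Tue) (Tue,Thu,Wed,Mon) (Tue,Thu,Wed,Tue) — 9.
Summing: 9 + 11 + 11 + 9 = 40.

40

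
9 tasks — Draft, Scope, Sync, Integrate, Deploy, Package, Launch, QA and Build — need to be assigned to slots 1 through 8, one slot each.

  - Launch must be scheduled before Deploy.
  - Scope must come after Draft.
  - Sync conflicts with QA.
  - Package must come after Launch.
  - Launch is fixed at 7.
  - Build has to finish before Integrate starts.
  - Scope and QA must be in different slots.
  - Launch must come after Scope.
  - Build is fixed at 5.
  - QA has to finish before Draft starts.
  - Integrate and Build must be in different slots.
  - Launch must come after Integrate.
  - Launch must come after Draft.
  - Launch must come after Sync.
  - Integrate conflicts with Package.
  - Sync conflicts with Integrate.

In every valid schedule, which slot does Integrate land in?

Build is fixed at 5 and must come before Integrate, so Integrate is at least 6.
Launch is fixed at 7 and must come after Integrate, so Integrate is at most 6.
So Integrate must be 6.

6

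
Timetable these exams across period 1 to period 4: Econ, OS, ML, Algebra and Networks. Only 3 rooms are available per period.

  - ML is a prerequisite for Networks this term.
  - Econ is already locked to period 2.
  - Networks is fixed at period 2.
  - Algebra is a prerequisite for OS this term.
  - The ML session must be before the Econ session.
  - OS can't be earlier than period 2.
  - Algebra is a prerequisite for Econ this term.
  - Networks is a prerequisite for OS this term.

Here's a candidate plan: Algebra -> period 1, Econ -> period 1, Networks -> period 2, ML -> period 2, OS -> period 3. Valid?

Networks is a prerequisite for OS this term — holds.
ML is a prerequisite for Networks this term — violated.
The ML session must be before the Econ session — violated.
Networks is fixed at period 2 — holds.
Econ is already locked to period 2 — violated.
Algebra is a prerequisite for Econ this term — violated.
Only 3 rooms are available per period — holds.
Algebra is a prerequisite for OS this term — holds.
OS can't be earlier than period 2 — holds.

No — it violates: The ML session must be before the Econ session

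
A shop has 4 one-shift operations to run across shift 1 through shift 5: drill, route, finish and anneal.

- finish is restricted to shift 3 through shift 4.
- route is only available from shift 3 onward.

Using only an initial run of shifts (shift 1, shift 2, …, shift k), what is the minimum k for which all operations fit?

route can't be placed before shift 3, so the schedule must run through at least shift 3.
3 works (last occupied shift: shift 3): for example finish=shift 3; route=shift 3; drill=shift 1; anneal=shift 1.

3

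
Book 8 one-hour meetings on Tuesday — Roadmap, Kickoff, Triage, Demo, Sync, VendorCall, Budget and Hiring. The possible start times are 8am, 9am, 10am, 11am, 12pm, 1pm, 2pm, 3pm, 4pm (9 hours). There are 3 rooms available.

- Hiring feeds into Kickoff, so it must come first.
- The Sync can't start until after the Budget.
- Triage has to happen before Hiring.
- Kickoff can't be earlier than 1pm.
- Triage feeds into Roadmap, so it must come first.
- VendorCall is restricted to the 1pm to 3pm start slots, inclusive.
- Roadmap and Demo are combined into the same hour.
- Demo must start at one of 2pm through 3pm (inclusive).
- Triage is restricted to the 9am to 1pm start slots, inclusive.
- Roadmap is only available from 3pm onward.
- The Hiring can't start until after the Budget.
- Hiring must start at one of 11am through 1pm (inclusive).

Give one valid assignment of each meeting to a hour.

VendorCall in 1pm; Hiring in 11am; Triage in 9am; Demo in 3pm; Roadmap in 3pm; Budget in 8am; Sync in 9am; Kickoff in 1pm

Checking: Triage(9am) before Hiring(11am); Budget(8am) before Sync(9am); Hiring(11am) before Kickoff(1pm); Budget(8am) before Hiring(11am); Triage(9am) before Roadmap(3pm); Roadmap = Demo = 3pm; Kickoff=1pm in [1pm,4pm]; Triage=9am in [9am,1pm]; Hiring=11am in [11am,1pm]; VendorCall=1pm in [1pm,3pm]; Demo=3pm in [2pm,3pm]; Roadmap=3pm in [3pm,4pm]; max 2 per hour (cap 3).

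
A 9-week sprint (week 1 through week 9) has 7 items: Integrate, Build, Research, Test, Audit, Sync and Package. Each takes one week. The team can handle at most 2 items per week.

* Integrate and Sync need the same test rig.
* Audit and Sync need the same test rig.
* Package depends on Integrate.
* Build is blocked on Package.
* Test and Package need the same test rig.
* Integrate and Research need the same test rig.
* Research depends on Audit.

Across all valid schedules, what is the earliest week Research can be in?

week 2

Precedence pushes Research to at least week 2.
Research at week 2 is achievable: Test in week 3, Package in week 2, Build in week 3, Research in week 2, Sync in week 4, Audit in week 1, Integrate in week 1.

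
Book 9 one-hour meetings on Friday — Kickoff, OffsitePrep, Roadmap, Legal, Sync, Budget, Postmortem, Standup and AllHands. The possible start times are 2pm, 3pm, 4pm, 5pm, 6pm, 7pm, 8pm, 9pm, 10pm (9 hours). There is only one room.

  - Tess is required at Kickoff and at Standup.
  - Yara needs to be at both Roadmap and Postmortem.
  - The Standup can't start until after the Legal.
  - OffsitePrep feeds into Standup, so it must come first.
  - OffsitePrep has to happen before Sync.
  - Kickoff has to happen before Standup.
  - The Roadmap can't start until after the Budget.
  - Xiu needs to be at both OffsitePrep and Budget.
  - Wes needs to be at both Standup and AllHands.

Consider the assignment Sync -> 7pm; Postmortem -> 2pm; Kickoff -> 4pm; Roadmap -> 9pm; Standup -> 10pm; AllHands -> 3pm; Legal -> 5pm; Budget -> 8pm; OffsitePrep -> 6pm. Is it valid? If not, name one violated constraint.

Valid

Yara needs to be at both Roadmap and Postmortem — holds.
OffsitePrep feeds into Standup, so it must come first — holds.
The Standup can't start until after the Legal — holds.
OffsitePrep has to happen before Sync — holds.
Kickoff has to happen before Standup — holds.
Wes needs to be at both Standup and AllHands — holds.
There is only one room — holds.
Xiu needs to be at both OffsitePrep and Budget — holds.
Tess is required at Kickoff and at Standup — holds.
The Roadmap can't start until after the Budget — holds.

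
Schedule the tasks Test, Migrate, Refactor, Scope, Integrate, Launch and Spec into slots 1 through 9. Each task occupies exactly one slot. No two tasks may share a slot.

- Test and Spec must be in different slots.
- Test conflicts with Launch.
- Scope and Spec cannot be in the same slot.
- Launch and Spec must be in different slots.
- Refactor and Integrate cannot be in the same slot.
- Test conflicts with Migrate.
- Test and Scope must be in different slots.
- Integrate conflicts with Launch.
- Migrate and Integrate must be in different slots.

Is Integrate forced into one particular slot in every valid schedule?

Integrate can be 1 (e.g. Spec -> 7, Scope -> 5, Test -> 2, Launch -> 6, Migrate -> 3, Refactor -> 4, Integrate -> 1) or 2 (e.g. Test=1; Spec=7; Refactor=4; Launch=6; Migrate=3; Integrate=2; Scope=5).

No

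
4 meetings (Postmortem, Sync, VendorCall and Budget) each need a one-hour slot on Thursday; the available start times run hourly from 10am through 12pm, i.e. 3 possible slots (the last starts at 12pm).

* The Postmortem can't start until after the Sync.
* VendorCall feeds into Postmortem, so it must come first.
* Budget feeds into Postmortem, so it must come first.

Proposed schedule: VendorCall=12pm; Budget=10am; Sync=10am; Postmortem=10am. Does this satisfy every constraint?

VendorCall feeds into Postmortem, so it must come first — violated.
The Postmortem can't start until after the Sync — violated.
Budget feeds into Postmortem, so it must come first — violated.

No — it violates: VendorCall feeds into Postmortem, so it must come first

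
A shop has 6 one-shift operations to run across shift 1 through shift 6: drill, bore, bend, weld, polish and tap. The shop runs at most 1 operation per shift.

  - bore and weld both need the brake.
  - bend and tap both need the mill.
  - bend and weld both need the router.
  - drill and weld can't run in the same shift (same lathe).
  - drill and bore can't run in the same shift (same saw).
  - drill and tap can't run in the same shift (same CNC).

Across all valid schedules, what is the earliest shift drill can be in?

shift 1

drill at shift 1 is achievable: weld=shift 4; drill=shift 1; bend=shift 3; polish=shift 5; tap=shift 6; bore=shift 2.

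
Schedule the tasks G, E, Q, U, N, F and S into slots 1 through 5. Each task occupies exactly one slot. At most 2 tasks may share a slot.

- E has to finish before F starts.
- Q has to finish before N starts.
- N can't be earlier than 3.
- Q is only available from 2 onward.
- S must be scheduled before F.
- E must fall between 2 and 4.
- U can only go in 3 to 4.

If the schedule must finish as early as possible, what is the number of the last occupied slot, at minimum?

The precedence chain requires at least 2 distinct slots.
With at most 2 per slot and 7 tasks, at least 4 slots are needed.
U can't be placed before 3, so the schedule must run through at least slot 3.
4 works (last occupied slot: 4): for example N in 3, F in 4, U in 3, Q in 2, E in 2, G in 1, S in 1.

slot 4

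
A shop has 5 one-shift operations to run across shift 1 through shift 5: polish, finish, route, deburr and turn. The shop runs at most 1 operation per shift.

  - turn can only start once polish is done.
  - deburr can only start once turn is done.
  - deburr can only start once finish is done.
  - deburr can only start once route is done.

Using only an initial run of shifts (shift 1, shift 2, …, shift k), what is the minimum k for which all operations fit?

5

The precedence chain requires at least 3 distinct shifts.
With at most 1 per shift and 5 operations, at least 5 shifts are needed.
5 works (last occupied shift: shift 5): for example deburr=shift 5; finish=shift 3; turn=shift 2; polish=shift 1; route=shift 4.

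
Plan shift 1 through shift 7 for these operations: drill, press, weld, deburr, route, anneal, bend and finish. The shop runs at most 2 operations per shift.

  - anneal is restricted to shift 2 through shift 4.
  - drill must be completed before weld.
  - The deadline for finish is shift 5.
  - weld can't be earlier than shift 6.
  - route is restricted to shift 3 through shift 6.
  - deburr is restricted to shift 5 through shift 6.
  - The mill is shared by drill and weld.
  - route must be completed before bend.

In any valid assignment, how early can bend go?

Precedence pushes bend to at least shift 4.
bend at shift 4 is achievable: finish -> shift 1, weld -> shift 6, press -> shift 2, deburr -> shift 5, anneal -> shift 2, drill -> shift 1, route -> shift 3, bend -> shift 4.

shift 4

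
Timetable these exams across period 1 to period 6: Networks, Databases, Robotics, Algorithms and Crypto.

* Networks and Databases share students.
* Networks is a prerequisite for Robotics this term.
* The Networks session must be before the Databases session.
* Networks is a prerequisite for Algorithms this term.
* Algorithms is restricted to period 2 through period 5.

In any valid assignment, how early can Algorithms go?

period 2

Algorithms is available from period 2; Algorithms's own window allows nothing later than period 5.
Algorithms at period 2 is achievable: Robotics -> period 2; Databases -> period 2; Crypto -> period 1; Networks -> period 1; Algorithms -> period 2.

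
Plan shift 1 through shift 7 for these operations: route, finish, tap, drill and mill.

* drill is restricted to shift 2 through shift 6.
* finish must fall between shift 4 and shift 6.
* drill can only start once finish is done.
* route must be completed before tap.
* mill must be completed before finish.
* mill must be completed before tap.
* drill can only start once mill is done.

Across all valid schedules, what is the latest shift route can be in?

shift 6

Downstream work caps route at shift 6.
route at shift 6 is achievable: drill=shift 5; finish=shift 4; mill=shift 1; route=shift 6; tap=shift 7.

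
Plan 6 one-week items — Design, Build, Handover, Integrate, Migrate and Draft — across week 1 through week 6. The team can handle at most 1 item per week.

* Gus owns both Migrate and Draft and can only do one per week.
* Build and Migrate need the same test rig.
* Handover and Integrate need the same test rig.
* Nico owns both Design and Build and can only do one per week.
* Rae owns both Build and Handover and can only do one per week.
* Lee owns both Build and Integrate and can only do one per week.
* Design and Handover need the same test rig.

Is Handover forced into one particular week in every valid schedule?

No

Handover can be week 1 (e.g. Handover=week 1; Draft=week 6; Integrate=week 4; Design=week 2; Build=week 3; Migrate=week 5) or week 2 (e.g. Draft in week 6; Handover in week 2; Integrate in week 4; Design in week 1; Migrate in week 5; Build in week 3).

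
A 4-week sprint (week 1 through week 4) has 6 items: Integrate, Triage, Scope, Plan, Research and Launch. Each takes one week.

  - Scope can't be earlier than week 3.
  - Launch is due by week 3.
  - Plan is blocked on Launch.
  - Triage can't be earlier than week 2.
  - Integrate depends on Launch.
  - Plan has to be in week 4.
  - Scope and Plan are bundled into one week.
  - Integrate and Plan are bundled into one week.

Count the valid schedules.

Splitting on Triage: it can be week 2 (12), week 3 (12), week 4 (12). Listing each branch's schedules as (Integrate, Scope, Plan, Research, Launch) by week number:
Triage=week 2: (4,4,4,1,1) (4,4,4,1,2) (4,4,4,1,3) (4,4,4,2,1) (4,4,4,2,2) (4,4,4,2,3) (4,4,4,3,1) (4,4,4,3,2) (4,4,4,3,3) (4,4,4,4,1) (4,4,4,4,2) (4,4,4,4,3) — 12.
Triage=week 3: (4,4,4,1,1) (4,4,4,1,2) (4,4,4,1,3) (4,4,4,2,1) (4,4,4,2,2) (4,4,4,2,3) (4,4,4,3,1) (4,4,4,3,2) (4,4,4,3,3) (4,4,4,4,1) (4,4,4,4,2) (4,4,4,4,3) — 12.
Triage=week 4: (4,4,4,1,1) (4,4,4,1,2) (4,4,4,1,3) (4,4,4,2,1) (4,4,4,2,2) (4,4,4,2,3) (4,4,4,3,1) (4,4,4,3,2) (4,4,4,3,3) (4,4,4,4,1) (4,4,4,4,2) (4,4,4,4,3) — 12.
Summing: 12 + 12 + 12 = 36.

36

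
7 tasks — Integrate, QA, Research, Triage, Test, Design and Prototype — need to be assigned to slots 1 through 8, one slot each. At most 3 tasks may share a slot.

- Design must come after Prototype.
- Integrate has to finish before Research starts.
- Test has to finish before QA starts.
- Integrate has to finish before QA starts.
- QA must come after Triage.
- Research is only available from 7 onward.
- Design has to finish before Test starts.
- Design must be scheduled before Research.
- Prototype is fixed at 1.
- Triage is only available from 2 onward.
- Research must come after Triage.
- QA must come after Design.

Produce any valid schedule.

Test -> 3; Integrate -> 1; Design -> 2; QA -> 4; Triage -> 2; Research -> 7; Prototype -> 1

Checking: Design(2) before Research(7); Triage(2) before Research(7); Integrate(1) before Research(7); Integrate(1) before QA(4); Design(2) before QA(4); Triage(2) before QA(4); Prototype(1) before Design(2); Design(2) before Test(3); Test(3) before QA(4); Triage=2 in [2,8]; Prototype=1 in [1,1]; Research=7 in [7,8]; max 2 per slot (cap 3).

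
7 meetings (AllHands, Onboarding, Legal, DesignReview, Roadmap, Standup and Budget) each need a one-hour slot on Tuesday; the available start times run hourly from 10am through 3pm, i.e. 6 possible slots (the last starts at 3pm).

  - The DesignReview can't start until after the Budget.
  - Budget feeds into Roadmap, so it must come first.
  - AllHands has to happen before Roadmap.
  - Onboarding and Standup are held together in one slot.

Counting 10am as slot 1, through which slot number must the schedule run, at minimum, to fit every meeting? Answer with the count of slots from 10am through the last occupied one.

The precedence chain requires at least 2 distinct slots.
2 works (last occupied slot: 11am): for example AllHands -> 10am, Roadmap -> 11am, Onboarding -> 10am, DesignReview -> 11am, Budget -> 10am, Legal -> 10am, Standup -> 10am.

2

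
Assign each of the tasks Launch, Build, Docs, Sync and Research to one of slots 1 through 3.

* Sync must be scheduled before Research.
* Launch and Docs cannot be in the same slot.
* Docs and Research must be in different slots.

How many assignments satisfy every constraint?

36

Splitting on Launch: it can be 1 (9), 2 (12), 3 (15). Listing each branch's schedules as (Build, Docs, Sync, Research):
Launch=1: (1,2,1,3) (1,2,2,3) (1,3,1,2) (2,2,1,3) (2,2,2,3) (2,3,1,2) (3,2,1,3) (3,2,2,3) (3,3,1,2) — 9.
Launch=2: (1,1,1,2) (1,1,1,3) (1,1,2,3) (1,3,1,2) (2,1,1,2) (2,1,1,3) (2,1,2,3) (2,3,1,2) (3,1,1,2) (3,1,1,3) (3,1,2,3) (3,3,1,2) — 12.
Launch=3: (1,1,1,2) (1,1,1,3) (1,1,2,3) (1,2,1,3) (1,2,2,3) (2,1,1,2) (2,1,1,3) (2,1,2,3) (2,2,1,3) (2,2,2,3) (3,1,1,2) (3,1,1,3) (3,1,2,3) (3,2,1,3) (3,2,2,3) — 15.
Summing: 9 + 12 + 15 = 36.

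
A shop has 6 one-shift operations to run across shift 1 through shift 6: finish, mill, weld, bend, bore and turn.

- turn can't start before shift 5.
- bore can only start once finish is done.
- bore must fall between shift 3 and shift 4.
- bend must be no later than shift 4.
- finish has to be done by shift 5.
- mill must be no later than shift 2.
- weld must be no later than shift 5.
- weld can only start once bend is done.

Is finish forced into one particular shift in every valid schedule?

No

finish can be shift 1 (e.g. bore -> shift 3; weld -> shift 2; finish -> shift 1; bend -> shift 1; mill -> shift 1; turn -> shift 5) or shift 2 (e.g. finish -> shift 2, turn -> shift 5, weld -> shift 2, mill -> shift 1, bore -> shift 3, bend -> shift 1).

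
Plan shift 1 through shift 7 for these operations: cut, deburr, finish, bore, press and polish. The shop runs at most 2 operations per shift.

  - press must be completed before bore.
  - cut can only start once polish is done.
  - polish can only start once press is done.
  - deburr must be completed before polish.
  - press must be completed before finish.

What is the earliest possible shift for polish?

Precedence pushes polish to at least shift 2; downstream work caps polish at shift 6.
polish at shift 2 is achievable: finish in shift 2, polish in shift 2, bore in shift 3, press in shift 1, deburr in shift 1, cut in shift 3.

shift 2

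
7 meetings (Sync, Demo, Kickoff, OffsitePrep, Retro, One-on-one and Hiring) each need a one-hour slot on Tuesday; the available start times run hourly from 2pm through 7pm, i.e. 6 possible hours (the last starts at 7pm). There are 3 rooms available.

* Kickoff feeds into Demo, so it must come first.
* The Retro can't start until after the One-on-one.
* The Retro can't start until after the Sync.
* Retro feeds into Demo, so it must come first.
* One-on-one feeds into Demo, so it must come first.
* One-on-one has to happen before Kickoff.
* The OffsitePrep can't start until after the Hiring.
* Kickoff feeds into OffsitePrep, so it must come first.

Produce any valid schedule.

Sync -> 2pm; One-on-one -> 2pm; Hiring -> 2pm; OffsitePrep -> 4pm; Demo -> 4pm; Kickoff -> 3pm; Retro -> 3pm

Checking: One-on-one(2pm) before Kickoff(3pm); Sync(2pm) before Retro(3pm); Hiring(2pm) before OffsitePrep(4pm); Kickoff(3pm) before OffsitePrep(4pm); Kickoff(3pm) before Demo(4pm); Retro(3pm) before Demo(4pm); One-on-one(2pm) before Demo(4pm); One-on-one(2pm) before Retro(3pm); max 3 per hour (cap 3).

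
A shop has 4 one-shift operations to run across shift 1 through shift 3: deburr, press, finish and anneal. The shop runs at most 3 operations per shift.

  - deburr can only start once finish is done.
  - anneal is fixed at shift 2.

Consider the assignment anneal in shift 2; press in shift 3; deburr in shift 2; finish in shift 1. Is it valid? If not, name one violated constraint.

Yes, all constraints hold

anneal is fixed at shift 2 — holds.
The shop runs at most 3 operations per shift — holds.
deburr can only start once finish is done — holds.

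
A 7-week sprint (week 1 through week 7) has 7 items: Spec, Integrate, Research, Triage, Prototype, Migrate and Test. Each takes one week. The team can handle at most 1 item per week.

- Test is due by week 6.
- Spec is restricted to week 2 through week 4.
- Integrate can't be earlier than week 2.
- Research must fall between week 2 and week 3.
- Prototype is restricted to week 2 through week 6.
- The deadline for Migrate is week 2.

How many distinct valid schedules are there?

Splitting on Spec: it can be week 2 (12), week 3 (12), week 4 (30). Listing each branch's schedules as (Integrate, Research, Triage, Prototype, Migrate, Test) by week number:
Spec=week 2: (4,3,7,5,1,6) (4,3,7,6,1,5) (5,3,7,4,1,6) (5,3,7,6,1,4) (6,3,7,4,1,5) (6,3,7,5,1,4) (7,3,4,5,1,6) (7,3,4,6,1,5) (7,3,5,4,1,6) (7,3,5,6,1,4) (7,3,6,4,1,5) (7,3,6,5,1,4) — 12.
Spec=week 3: (4,2,7,5,1,6) (4,2,7,6,1,5) (5,2,7,4,1,6) (5,2,7,6,1,4) (6,2,7,4,1,5) (6,2,7,5,1,4) (7,2,4,5,1,6) (7,2,4,6,1,5) (7,2,5,4,1,6) (7,2,5,6,1,4) (7,2,6,4,1,5) (7,2,6,5,1,4) — 12.
Spec=week 4: (2,3,7,5,1,6) (2,3,7,6,1,5) (3,2,7,5,1,6) (3,2,7,6,1,5) (5,2,7,3,1,6) (5,2,7,6,1,3) (5,3,7,2,1,6) (5,3,7,6,1,2) (5,3,7,6,2,1) (6,2,7,3,1,5) (6,2,7,5,1,3) (6,3,7,2,1,5) (6,3,7,5,1,2) (6,3,7,5,2,1) (7,2,3,5,1,6) (7,2,3,6,1,5) (7,2,5,3,1,6) (7,2,5,6,1,3) (7,2,6,3,1,5) (7,2,6,5,1,3) (7,3,1,5,2,6) (7,3,1,6,2,5) (7,3,2,5,1,6) (7,3,2,6,1,5) (7,3,5,2,1,6) (7,3,5,6,1,2) (7,3,5,6,2,1) (7,3,6,2,1,5) (7,3,6,5,1,2) (7,3,6,5,2,1) — 30.
Summing: 12 + 12 + 30 = 54.

54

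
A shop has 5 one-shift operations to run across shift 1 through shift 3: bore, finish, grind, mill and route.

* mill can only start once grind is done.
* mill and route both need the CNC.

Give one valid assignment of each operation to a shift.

mill=shift 2, finish=shift 1, bore=shift 1, grind=shift 1, route=shift 1

Checking: grind(shift 1) before mill(shift 2); mill(shift 2) != route(shift 1).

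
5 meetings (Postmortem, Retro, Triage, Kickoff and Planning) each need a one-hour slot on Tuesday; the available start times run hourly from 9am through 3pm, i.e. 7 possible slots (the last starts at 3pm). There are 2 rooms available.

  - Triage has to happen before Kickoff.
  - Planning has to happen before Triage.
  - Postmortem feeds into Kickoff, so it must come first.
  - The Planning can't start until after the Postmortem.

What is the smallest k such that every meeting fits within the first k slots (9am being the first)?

4 slots

The precedence chain requires at least 4 distinct slots.
With at most 2 per slot and 5 meetings, at least 3 slots are needed.
4 works (last occupied slot: 12pm): for example Retro=9am, Postmortem=9am, Triage=11am, Planning=10am, Kickoff=12pm.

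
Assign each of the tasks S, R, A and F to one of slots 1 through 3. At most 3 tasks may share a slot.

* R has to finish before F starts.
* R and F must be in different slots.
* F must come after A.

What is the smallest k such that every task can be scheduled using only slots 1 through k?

2 slots

The precedence chain requires at least 2 distinct slots.
With at most 3 per slot and 4 tasks, at least 2 slots are needed.
2 works (last occupied slot: 2): for example A -> 1, R -> 1, S -> 1, F -> 2.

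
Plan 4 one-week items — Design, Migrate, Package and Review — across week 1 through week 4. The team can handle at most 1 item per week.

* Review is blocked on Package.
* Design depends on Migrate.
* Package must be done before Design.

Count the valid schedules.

Splitting on Design: it can be week 3 (2), week 4 (3). Listing each branch's schedules as (Migrate, Package, Review) by week number:
Design=week 3: (1,2,4) (2,1,4) — 2.
Design=week 4: (1,2,3) (2,1,3) (3,1,2) — 3.
Summing: 2 + 3 = 5.

5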